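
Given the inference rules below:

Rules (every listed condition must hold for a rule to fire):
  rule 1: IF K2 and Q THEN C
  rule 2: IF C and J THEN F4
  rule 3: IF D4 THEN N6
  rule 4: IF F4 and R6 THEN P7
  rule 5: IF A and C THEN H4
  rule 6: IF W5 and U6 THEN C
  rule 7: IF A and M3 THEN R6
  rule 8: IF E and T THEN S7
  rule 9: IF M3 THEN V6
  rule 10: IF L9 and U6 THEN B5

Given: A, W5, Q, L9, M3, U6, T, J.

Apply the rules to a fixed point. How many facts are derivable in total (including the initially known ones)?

Round 1 fires rule 6, rule 7, rule 9, rule 10, giving C, R6, V6, B5.
Round 2 fires rule 2, rule 5, giving F4, H4.
Round 3 fires rule 4, giving P7.
Closure: {A, B5, C, F4, H4, J, L9, M3, P7, Q, R6, T, U6, V6, W5} — 15 facts.

15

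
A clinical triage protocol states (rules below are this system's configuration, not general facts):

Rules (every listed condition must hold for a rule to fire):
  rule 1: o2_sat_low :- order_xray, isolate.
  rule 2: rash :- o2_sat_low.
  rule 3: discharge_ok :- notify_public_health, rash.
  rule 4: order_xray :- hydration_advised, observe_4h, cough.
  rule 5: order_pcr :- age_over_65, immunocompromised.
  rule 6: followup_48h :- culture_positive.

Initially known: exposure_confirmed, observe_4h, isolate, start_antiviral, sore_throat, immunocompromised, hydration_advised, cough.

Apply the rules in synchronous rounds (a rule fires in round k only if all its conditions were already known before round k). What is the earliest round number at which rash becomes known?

3

[1] rule 4 [order_xray :- hydration_advised, observe_4h, cough.]. ⇒ new: order_xray.
[2] rule 1 [o2_sat_low :- order_xray, isolate.]. ⇒ new: o2_sat_low.
[3] rule 2 [rash :- o2_sat_low.]. ⇒ new: rash.
rash first appears in round 3.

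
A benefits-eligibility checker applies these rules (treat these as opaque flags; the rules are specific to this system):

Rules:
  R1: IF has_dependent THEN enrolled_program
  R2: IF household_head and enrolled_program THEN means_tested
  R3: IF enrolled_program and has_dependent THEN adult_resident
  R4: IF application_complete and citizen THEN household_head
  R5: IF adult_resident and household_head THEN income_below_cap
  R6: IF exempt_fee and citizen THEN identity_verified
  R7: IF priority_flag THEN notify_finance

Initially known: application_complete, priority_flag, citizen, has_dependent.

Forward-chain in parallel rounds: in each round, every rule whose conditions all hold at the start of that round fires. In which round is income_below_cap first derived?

Round 1 — R1, R4, R7, derive enrolled_program, household_head, notify_finance.
Round 2 — R2, R3, derive means_tested, adult_resident.
Round 3 — R5, derive income_below_cap.
income_below_cap first appears in round 3.

3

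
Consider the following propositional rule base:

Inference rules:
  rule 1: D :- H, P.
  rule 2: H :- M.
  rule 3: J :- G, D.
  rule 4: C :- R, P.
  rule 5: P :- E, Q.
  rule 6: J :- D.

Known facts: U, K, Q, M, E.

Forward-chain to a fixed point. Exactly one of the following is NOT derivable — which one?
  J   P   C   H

Round 1: rule 2 [H :- M.]; rule 5 [P :- E, Q.]. Adds H, P.
Round 2: rule 1 [D :- H, P.]. Adds D.
Round 3: rule 6 [J :- D.]. Adds J.
Derived: H (round 1), P (round 1), J (round 3). C never appears in any round.

C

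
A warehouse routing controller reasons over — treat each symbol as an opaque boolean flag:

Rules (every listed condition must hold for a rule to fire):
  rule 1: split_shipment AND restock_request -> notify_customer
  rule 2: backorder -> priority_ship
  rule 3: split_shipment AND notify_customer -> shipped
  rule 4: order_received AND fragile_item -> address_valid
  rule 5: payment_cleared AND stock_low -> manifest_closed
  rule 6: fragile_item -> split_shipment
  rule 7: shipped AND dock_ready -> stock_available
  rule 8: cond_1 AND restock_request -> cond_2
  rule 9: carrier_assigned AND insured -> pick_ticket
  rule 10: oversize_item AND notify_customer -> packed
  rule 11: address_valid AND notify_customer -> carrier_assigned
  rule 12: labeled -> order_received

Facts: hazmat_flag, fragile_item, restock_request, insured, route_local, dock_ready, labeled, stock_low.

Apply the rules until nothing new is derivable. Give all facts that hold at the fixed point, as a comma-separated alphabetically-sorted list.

Round 1: rule 6 [fragile_item -> split_shipment]; rule 12 [labeled -> order_received]. New: split_shipment, order_received.
Round 2: rule 1 [split_shipment AND restock_request -> notify_customer]; rule 4 [order_received AND fragile_item -> address_valid]. New: notify_customer, address_valid.
Round 3: rule 3 [split_shipment AND notify_customer -> shipped]; rule 11 [address_valid AND notify_customer -> carrier_assigned]. New: shipped, carrier_assigned.
Round 4: rule 7 [shipped AND dock_ready -> stock_available]; rule 9 [carrier_assigned AND insured -> pick_ticket]. New: stock_available, pick_ticket.

address_valid, carrier_assigned, dock_ready, fragile_item, hazmat_flag, insured, labeled, notify_customer, order_received, pick_ticket, restock_request, route_local, shipped, split_shipment, stock_available, stock_low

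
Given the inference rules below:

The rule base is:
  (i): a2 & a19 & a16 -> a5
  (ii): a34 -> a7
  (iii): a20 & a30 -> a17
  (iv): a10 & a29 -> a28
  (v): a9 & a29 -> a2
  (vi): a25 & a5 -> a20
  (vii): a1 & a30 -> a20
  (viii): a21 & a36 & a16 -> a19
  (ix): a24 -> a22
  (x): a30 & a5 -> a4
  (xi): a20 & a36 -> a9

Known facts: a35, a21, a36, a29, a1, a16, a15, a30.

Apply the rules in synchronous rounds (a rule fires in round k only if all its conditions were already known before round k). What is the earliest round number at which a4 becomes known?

5

Round 1 — (vii), (viii), derive a20, a19.
Round 2 — (iii), (xi), derive a17, a9.
Round 3 — (v), derive a2.
Round 4 — (i), derive a5.
Round 5 — (x), derive a4.
a4 first appears in round 5.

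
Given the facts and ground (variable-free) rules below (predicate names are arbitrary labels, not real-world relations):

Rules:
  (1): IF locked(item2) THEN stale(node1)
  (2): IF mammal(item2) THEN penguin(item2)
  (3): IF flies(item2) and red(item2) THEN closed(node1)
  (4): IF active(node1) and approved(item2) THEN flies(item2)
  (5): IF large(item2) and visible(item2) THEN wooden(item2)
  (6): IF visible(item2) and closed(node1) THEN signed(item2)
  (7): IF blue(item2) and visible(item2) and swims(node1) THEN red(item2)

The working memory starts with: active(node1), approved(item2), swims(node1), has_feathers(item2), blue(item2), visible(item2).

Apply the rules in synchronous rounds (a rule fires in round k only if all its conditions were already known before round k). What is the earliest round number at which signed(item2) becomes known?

Round 1: (4) [IF active(node1) and approved(item2) THEN flies(item2)]; (7) [IF blue(item2) and visible(item2) and swims(node1) THEN red(item2)]. Adds flies(item2), red(item2).
Round 2: (3) [IF flies(item2) and red(item2) THEN closed(node1)]. Adds closed(node1).
Round 3: (6) [IF visible(item2) and closed(node1) THEN signed(item2)]. Adds signed(item2).
signed(item2) first appears in round 3.

3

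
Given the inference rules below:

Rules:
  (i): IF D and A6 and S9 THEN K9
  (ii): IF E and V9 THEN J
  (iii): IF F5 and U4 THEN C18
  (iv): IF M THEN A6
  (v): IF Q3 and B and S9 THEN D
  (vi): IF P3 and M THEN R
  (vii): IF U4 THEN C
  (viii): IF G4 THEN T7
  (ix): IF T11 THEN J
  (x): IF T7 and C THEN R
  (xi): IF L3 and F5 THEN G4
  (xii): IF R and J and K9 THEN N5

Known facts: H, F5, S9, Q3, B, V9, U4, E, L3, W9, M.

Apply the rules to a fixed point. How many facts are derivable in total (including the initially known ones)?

21

Round 1 — (ii), (iii), (iv), (v), (vii), (xi), derive J, C18, A6, D, C, G4.
Round 2 — (i), (viii), derive K9, T7.
Round 3 — (x), derive R.
Round 4 — (xii), derive N5.
Closure: {A6, B, C, C18, D, E, F5, G4, H, J, K9, L3, M, N5, Q3, R, S9, T7, U4, V9, W9} — 21 facts.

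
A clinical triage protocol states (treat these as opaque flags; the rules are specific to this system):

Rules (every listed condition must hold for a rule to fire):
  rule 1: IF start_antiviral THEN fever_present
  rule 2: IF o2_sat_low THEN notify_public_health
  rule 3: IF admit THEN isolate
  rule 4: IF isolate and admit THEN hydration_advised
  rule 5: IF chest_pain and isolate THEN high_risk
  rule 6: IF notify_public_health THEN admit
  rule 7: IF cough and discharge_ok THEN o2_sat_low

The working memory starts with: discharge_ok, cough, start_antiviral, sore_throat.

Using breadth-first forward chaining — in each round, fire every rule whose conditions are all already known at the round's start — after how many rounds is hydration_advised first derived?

5

Round 1: rule 1 [IF start_antiviral THEN fever_present]; rule 7 [IF cough and discharge_ok THEN o2_sat_low]. New: fever_present, o2_sat_low.
Round 2: rule 2 [IF o2_sat_low THEN notify_public_health]. New: notify_public_health.
Round 3: rule 6 [IF notify_public_health THEN admit]. New: admit.
Round 4: rule 3 [IF admit THEN isolate]. New: isolate.
Round 5: rule 4 [IF isolate and admit THEN hydration_advised]. New: hydration_advised.
hydration_advised first appears in round 5.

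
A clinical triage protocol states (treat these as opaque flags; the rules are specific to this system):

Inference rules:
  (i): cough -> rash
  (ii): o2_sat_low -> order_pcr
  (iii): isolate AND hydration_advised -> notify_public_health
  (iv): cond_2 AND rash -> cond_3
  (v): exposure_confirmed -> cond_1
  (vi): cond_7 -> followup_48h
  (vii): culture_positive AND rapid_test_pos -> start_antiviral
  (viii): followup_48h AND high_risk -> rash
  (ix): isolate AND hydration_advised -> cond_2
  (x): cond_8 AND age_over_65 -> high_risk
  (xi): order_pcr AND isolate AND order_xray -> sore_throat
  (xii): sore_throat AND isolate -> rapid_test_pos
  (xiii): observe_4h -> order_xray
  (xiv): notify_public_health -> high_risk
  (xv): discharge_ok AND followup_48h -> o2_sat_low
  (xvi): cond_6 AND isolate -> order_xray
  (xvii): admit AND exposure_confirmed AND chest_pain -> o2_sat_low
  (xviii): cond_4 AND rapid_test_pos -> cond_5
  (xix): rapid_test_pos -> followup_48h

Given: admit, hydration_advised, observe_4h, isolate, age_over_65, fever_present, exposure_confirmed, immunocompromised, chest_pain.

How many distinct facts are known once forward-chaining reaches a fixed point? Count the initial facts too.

21

Round 1: (iii) [isolate AND hydration_advised -> notify_public_health]; (v) [exposure_confirmed -> cond_1]; (ix) [isolate AND hydration_advised -> cond_2]; (xiii) [observe_4h -> order_xray]; (xvii) [admit AND exposure_confirmed AND chest_pain -> o2_sat_low]. New: notify_public_health, cond_1, cond_2, order_xray, o2_sat_low.
Round 2: (ii) [o2_sat_low -> order_pcr]; (xiv) [notify_public_health -> high_risk]. New: order_pcr, high_risk.
Round 3: (xi) [order_pcr AND isolate AND order_xray -> sore_throat]. New: sore_throat.
Round 4: (xii) [sore_throat AND isolate -> rapid_test_pos]. New: rapid_test_pos.
Round 5: (xix) [rapid_test_pos -> followup_48h]. New: followup_48h.
Round 6: (viii) [followup_48h AND high_risk -> rash]. New: rash.
Round 7: (iv) [cond_2 AND rash -> cond_3]. New: cond_3.
Closure: {admit, age_over_65, chest_pain, cond_1, cond_2, cond_3, exposure_confirmed, fever_present, followup_48h, high_risk, hydration_advised, immunocompromised, isolate, notify_public_health, o2_sat_low, observe_4h, order_pcr, order_xray, rapid_test_pos, rash, sore_throat} — 21 facts.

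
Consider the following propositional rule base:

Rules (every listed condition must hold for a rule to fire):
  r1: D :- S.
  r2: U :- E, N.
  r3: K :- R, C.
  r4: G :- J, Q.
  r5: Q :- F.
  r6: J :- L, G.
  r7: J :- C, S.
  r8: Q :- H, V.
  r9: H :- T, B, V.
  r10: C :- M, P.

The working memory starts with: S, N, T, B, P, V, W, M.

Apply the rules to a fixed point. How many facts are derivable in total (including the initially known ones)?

14

Round 1 fires r1, r9, r10, giving D, H, C.
Round 2 fires r7, r8, giving J, Q.
Round 3 fires r4, giving G.
Closure: {B, C, D, G, H, J, M, N, P, Q, S, T, V, W} — 14 facts.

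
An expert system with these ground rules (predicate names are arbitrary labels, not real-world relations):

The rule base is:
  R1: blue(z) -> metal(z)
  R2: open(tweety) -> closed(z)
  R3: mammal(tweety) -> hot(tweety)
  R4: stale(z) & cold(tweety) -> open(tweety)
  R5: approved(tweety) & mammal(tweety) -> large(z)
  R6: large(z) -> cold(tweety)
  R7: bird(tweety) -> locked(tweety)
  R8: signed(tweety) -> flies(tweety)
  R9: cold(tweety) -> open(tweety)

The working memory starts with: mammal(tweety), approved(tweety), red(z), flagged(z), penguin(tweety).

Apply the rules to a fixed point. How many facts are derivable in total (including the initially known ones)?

Round 1 fires R3, R5, giving hot(tweety), large(z).
Round 2 fires R6, giving cold(tweety).
Round 3 fires R9, giving open(tweety).
Round 4 fires R2, giving closed(z).
Closure: {approved(tweety), closed(z), cold(tweety), flagged(z), hot(tweety), large(z), mammal(tweety), open(tweety), penguin(tweety), red(z)} — 10 facts.

10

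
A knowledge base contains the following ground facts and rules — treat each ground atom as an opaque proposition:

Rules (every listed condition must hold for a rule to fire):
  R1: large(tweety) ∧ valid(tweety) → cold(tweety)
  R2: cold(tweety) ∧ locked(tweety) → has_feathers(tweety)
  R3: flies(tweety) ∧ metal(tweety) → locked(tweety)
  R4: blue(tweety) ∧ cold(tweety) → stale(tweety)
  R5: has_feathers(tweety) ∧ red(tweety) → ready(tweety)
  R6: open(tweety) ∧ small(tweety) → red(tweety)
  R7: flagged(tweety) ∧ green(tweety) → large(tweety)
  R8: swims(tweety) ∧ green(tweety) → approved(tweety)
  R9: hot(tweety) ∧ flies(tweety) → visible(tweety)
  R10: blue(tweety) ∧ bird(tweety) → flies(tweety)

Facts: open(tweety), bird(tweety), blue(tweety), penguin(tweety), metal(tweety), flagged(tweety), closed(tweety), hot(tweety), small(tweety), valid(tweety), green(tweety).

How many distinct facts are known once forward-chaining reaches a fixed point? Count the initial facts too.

20

Round 1 — R6, R7, R10, derive red(tweety), large(tweety), flies(tweety).
Round 2 — R1, R3, R9, derive cold(tweety), locked(tweety), visible(tweety).
Round 3 — R2, R4, derive has_feathers(tweety), stale(tweety).
Round 4 — R5, derive ready(tweety).
Closure: {bird(tweety), blue(tweety), closed(tweety), cold(tweety), flagged(tweety), flies(tweety), green(tweety), has_feathers(tweety), hot(tweety), large(tweety), locked(tweety), metal(tweety), open(tweety), penguin(tweety), ready(tweety), red(tweety), small(tweety), stale(tweety), valid(tweety), visible(tweety)} — 20 facts.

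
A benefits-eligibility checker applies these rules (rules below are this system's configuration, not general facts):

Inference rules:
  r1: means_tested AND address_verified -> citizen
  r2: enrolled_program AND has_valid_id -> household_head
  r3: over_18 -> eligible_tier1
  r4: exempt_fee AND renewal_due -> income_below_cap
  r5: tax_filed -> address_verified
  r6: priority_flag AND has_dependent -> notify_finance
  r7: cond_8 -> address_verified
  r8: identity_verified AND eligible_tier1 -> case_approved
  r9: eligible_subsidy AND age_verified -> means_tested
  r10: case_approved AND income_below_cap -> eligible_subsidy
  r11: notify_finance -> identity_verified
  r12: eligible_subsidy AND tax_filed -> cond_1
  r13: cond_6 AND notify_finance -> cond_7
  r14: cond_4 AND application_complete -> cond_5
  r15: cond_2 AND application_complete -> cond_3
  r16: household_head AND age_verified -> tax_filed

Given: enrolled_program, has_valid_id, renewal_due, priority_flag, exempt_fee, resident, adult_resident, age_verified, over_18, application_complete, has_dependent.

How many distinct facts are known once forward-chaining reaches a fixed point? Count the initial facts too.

23

Round 1: r2 [enrolled_program AND has_valid_id -> household_head]; r3 [over_18 -> eligible_tier1]; r4 [exempt_fee AND renewal_due -> income_below_cap]; r6 [priority_flag AND has_dependent -> notify_finance]. Adds household_head, eligible_tier1, income_below_cap, notify_finance.
Round 2: r11 [notify_finance -> identity_verified]; r16 [household_head AND age_verified -> tax_filed]. Adds identity_verified, tax_filed.
Round 3: r5 [tax_filed -> address_verified]; r8 [identity_verified AND eligible_tier1 -> case_approved]. Adds address_verified, case_approved.
Round 4: r10 [case_approved AND income_below_cap -> eligible_subsidy]. Adds eligible_subsidy.
Round 5: r9 [eligible_subsidy AND age_verified -> means_tested]; r12 [eligible_subsidy AND tax_filed -> cond_1]. Adds means_tested, cond_1.
Round 6: r1 [means_tested AND address_verified -> citizen]. Adds citizen.
Closure: {address_verified, adult_resident, age_verified, application_complete, case_approved, citizen, cond_1, eligible_subsidy, eligible_tier1, enrolled_program, exempt_fee, has_dependent, has_valid_id, household_head, identity_verified, income_below_cap, means_tested, notify_finance, over_18, priority_flag, renewal_due, resident, tax_filed} — 23 facts.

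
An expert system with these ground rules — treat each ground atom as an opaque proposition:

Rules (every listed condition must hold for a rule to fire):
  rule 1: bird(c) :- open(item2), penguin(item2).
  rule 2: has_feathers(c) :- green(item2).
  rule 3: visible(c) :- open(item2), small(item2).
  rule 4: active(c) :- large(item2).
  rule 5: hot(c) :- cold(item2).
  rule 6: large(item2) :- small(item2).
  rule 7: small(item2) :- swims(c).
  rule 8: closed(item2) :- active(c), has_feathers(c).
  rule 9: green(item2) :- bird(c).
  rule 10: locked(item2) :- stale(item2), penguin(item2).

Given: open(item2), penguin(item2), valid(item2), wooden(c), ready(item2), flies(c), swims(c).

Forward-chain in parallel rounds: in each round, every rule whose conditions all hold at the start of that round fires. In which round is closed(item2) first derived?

4

Round 1 fires rule 1, rule 7, giving bird(c), small(item2).
Round 2 fires rule 3, rule 6, rule 9, giving visible(c), large(item2), green(item2).
Round 3 fires rule 2, rule 4, giving has_feathers(c), active(c).
Round 4 fires rule 8, giving closed(item2).
closed(item2) first appears in round 4.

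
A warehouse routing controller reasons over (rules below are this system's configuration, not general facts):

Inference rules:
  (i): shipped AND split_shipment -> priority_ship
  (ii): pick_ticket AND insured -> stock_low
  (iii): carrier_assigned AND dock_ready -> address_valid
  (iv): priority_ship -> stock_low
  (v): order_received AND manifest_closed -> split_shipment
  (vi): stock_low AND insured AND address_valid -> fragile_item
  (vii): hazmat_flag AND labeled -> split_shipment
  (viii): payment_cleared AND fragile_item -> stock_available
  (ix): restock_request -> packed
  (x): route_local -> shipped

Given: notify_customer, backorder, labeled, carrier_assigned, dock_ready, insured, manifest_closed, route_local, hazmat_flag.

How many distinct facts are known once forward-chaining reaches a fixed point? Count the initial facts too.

[1] (iii) [carrier_assigned AND dock_ready -> address_valid]; (vii) [hazmat_flag AND labeled -> split_shipment]; (x) [route_local -> shipped]. ⇒ new: address_valid, split_shipment, shipped.
[2] (i) [shipped AND split_shipment -> priority_ship]. ⇒ new: priority_ship.
[3] (iv) [priority_ship -> stock_low]. ⇒ new: stock_low.
[4] (vi) [stock_low AND insured AND address_valid -> fragile_item]. ⇒ new: fragile_item.
Closure: {address_valid, backorder, carrier_assigned, dock_ready, fragile_item, hazmat_flag, insured, labeled, manifest_closed, notify_customer, priority_ship, route_local, shipped, split_shipment, stock_low} — 15 facts.

15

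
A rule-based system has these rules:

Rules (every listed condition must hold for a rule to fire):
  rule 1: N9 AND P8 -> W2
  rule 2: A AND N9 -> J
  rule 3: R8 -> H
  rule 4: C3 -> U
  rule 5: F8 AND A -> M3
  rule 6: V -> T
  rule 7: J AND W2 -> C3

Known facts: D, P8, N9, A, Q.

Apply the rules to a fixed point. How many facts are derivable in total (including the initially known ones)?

9

Round 1 fires rule 1, rule 2, giving W2, J.
Round 2 fires rule 7, giving C3.
Round 3 fires rule 4, giving U.
Closure: {A, C3, D, J, N9, P8, Q, U, W2} — 9 facts.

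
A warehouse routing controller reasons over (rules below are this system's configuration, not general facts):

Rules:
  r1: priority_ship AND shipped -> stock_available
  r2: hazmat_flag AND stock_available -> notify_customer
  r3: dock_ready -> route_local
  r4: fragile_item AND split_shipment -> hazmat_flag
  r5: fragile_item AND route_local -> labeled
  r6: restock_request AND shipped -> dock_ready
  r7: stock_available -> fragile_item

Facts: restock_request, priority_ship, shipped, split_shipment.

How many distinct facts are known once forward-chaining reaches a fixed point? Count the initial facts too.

Round 1: r1 [priority_ship AND shipped -> stock_available]; r6 [restock_request AND shipped -> dock_ready]. Adds stock_available, dock_ready.
Round 2: r3 [dock_ready -> route_local]; r7 [stock_available -> fragile_item]. Adds route_local, fragile_item.
Round 3: r4 [fragile_item AND split_shipment -> hazmat_flag]; r5 [fragile_item AND route_local -> labeled]. Adds hazmat_flag, labeled.
Round 4: r2 [hazmat_flag AND stock_available -> notify_customer]. Adds notify_customer.
Closure: {dock_ready, fragile_item, hazmat_flag, labeled, notify_customer, priority_ship, restock_request, route_local, shipped, split_shipment, stock_available} — 11 facts.

11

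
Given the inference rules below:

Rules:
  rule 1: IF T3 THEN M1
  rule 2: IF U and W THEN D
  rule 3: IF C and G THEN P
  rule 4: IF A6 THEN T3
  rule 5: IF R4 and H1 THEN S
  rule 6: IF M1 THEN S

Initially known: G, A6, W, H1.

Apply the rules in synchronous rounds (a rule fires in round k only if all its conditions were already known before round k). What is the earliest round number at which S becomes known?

Round 1: rule 4 [IF A6 THEN T3]. New: T3.
Round 2: rule 1 [IF T3 THEN M1]. New: M1.
Round 3: rule 6 [IF M1 THEN S]. New: S.
S first appears in round 3.

3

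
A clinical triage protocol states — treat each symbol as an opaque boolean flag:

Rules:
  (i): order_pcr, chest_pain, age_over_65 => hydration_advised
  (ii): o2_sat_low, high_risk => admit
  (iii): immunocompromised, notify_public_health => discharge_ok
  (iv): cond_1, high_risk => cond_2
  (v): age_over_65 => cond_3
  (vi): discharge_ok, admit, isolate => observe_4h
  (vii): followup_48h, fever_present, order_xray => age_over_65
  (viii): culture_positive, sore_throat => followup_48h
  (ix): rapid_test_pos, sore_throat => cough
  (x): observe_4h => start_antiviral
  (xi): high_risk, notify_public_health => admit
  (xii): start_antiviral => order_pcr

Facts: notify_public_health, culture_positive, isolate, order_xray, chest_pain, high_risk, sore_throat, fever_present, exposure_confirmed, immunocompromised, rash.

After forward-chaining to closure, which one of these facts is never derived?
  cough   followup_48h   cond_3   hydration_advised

[1] (iii) [immunocompromised, notify_public_health => discharge_ok]; (viii) [culture_positive, sore_throat => followup_48h]; (xi) [high_risk, notify_public_health => admit]. ⇒ new: discharge_ok, followup_48h, admit.
[2] (vi) [discharge_ok, admit, isolate => observe_4h]; (vii) [followup_48h, fever_present, order_xray => age_over_65]. ⇒ new: observe_4h, age_over_65.
[3] (v) [age_over_65 => cond_3]; (x) [observe_4h => start_antiviral]. ⇒ new: cond_3, start_antiviral.
[4] (xii) [start_antiviral => order_pcr]. ⇒ new: order_pcr.
[5] (i) [order_pcr, chest_pain, age_over_65 => hydration_advised]. ⇒ new: hydration_advised.
Derived: cond_3 (round 3), followup_48h (round 1), hydration_advised (round 5). cough never appears in any round.

cough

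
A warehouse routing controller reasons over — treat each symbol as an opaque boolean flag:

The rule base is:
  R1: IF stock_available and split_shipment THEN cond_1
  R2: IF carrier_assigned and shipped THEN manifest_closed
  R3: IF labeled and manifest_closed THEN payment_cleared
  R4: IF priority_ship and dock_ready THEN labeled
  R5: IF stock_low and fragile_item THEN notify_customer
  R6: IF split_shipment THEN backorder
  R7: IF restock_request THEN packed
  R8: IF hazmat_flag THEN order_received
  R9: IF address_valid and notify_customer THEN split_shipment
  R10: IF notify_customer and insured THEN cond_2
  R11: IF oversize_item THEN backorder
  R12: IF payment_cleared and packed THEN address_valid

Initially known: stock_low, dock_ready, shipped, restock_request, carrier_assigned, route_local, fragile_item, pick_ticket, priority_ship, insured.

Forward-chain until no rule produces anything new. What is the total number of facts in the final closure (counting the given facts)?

19

Round 1: R2 [IF carrier_assigned and shipped THEN manifest_closed]; R4 [IF priority_ship and dock_ready THEN labeled]; R5 [IF stock_low and fragile_item THEN notify_customer]; R7 [IF restock_request THEN packed]. Adds manifest_closed, labeled, notify_customer, packed.
Round 2: R3 [IF labeled and manifest_closed THEN payment_cleared]; R10 [IF notify_customer and insured THEN cond_2]. Adds payment_cleared, cond_2.
Round 3: R12 [IF payment_cleared and packed THEN address_valid]. Adds address_valid.
Round 4: R9 [IF address_valid and notify_customer THEN split_shipment]. Adds split_shipment.
Round 5: R6 [IF split_shipment THEN backorder]. Adds backorder.
Closure: {address_valid, backorder, carrier_assigned, cond_2, dock_ready, fragile_item, insured, labeled, manifest_closed, notify_customer, packed, payment_cleared, pick_ticket, priority_ship, restock_request, route_local, shipped, split_shipment, stock_low} — 19 facts.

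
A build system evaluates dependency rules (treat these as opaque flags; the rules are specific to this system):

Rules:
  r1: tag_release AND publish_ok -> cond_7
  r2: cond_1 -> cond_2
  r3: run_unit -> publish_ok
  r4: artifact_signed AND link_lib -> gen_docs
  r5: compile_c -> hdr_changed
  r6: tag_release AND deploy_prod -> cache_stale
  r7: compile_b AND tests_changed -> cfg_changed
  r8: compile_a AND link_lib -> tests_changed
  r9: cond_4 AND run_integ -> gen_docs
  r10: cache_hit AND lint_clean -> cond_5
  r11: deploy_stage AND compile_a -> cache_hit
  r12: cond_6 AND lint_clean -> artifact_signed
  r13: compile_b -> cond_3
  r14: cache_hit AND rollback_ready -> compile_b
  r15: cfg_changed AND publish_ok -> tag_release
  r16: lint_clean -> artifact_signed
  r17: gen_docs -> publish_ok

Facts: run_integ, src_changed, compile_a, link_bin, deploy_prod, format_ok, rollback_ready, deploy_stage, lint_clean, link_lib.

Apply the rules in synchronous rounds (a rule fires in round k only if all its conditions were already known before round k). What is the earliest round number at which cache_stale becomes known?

5

Round 1: r8 [compile_a AND link_lib -> tests_changed]; r11 [deploy_stage AND compile_a -> cache_hit]; r16 [lint_clean -> artifact_signed]. Adds tests_changed, cache_hit, artifact_signed.
Round 2: r4 [artifact_signed AND link_lib -> gen_docs]; r10 [cache_hit AND lint_clean -> cond_5]; r14 [cache_hit AND rollback_ready -> compile_b]. Adds gen_docs, cond_5, compile_b.
Round 3: r7 [compile_b AND tests_changed -> cfg_changed]; r13 [compile_b -> cond_3]; r17 [gen_docs -> publish_ok]. Adds cfg_changed, cond_3, publish_ok.
Round 4: r15 [cfg_changed AND publish_ok -> tag_release]. Adds tag_release.
Round 5: r1 [tag_release AND publish_ok -> cond_7]; r6 [tag_release AND deploy_prod -> cache_stale]. Adds cond_7, cache_stale.
cache_stale first appears in round 5.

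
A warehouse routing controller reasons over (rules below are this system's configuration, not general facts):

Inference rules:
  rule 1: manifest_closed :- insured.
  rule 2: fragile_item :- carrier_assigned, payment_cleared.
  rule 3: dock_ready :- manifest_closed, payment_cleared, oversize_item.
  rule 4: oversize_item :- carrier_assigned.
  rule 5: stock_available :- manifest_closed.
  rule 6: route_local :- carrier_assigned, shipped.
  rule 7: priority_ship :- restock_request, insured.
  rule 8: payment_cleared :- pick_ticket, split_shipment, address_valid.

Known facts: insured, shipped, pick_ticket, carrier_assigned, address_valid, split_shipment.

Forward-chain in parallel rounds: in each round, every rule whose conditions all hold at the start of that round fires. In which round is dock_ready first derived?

Round 1 — rule 1, rule 4, rule 6, rule 8, derive manifest_closed, oversize_item, route_local, payment_cleared.
Round 2 — rule 2, rule 3, rule 5, derive fragile_item, dock_ready, stock_available.
dock_ready first appears in round 2.

2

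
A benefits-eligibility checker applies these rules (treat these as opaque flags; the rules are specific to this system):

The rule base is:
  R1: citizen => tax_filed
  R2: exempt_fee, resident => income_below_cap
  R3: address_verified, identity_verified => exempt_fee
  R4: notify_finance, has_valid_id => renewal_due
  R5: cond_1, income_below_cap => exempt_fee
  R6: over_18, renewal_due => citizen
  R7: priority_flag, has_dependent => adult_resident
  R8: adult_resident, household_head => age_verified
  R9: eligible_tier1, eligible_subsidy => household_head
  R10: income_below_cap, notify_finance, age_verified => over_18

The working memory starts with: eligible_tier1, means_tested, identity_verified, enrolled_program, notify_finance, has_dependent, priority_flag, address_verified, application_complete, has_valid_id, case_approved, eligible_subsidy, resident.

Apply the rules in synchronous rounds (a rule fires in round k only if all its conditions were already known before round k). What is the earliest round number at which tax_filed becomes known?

5

[1] R3 [address_verified, identity_verified => exempt_fee]; R4 [notify_finance, has_valid_id => renewal_due]; R7 [priority_flag, has_dependent => adult_resident]; R9 [eligible_tier1, eligible_subsidy => household_head]. ⇒ new: exempt_fee, renewal_due, adult_resident, household_head.
[2] R2 [exempt_fee, resident => income_below_cap]; R8 [adult_resident, household_head => age_verified]. ⇒ new: income_below_cap, age_verified.
[3] R10 [income_below_cap, notify_finance, age_verified => over_18]. ⇒ new: over_18.
[4] R6 [over_18, renewal_due => citizen]. ⇒ new: citizen.
[5] R1 [citizen => tax_filed]. ⇒ new: tax_filed.
tax_filed first appears in round 5.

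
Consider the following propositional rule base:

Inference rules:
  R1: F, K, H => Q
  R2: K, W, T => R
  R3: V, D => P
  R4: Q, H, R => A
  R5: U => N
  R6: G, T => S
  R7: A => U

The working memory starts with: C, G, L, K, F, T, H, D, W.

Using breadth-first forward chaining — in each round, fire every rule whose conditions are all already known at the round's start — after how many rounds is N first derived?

4

Round 1 — R1, R2, R6, derive Q, R, S.
Round 2 — R4, derive A.
Round 3 — R7, derive U.
Round 4 — R5, derive N.
N first appears in round 4.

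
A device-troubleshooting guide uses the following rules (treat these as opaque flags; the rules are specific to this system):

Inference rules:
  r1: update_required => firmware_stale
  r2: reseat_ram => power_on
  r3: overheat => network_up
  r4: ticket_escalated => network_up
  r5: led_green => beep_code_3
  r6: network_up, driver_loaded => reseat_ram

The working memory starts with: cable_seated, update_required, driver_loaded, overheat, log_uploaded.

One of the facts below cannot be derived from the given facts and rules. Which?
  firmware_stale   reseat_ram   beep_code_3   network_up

Round 1 — r1, r3, derive firmware_stale, network_up.
Round 2 — r6, derive reseat_ram.
Round 3 — r2, derive power_on.
Derived: firmware_stale (round 1), network_up (round 1), reseat_ram (round 2). beep_code_3 never appears in any round.

beep_code_3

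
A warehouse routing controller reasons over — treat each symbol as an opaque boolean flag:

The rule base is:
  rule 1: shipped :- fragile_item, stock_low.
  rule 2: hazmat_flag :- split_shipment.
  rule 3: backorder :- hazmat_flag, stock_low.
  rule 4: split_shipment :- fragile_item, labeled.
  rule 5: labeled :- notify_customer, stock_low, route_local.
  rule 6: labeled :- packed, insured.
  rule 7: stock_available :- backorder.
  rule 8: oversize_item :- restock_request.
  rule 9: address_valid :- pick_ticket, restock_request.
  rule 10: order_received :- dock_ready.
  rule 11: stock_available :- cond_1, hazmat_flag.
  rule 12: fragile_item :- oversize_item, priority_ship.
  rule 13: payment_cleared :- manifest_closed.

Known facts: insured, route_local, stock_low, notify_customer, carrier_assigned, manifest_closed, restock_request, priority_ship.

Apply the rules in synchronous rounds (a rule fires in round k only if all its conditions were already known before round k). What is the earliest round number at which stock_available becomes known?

[1] rule 5 [labeled :- notify_customer, stock_low, route_local.]; rule 8 [oversize_item :- restock_request.]; rule 13 [payment_cleared :- manifest_closed.]. ⇒ new: labeled, oversize_item, payment_cleared.
[2] rule 12 [fragile_item :- oversize_item, priority_ship.]. ⇒ new: fragile_item.
[3] rule 1 [shipped :- fragile_item, stock_low.]; rule 4 [split_shipment :- fragile_item, labeled.]. ⇒ new: shipped, split_shipment.
[4] rule 2 [hazmat_flag :- split_shipment.]. ⇒ new: hazmat_flag.
[5] rule 3 [backorder :- hazmat_flag, stock_low.]. ⇒ new: backorder.
[6] rule 7 [stock_available :- backorder.]. ⇒ new: stock_available.
stock_available first appears in round 6.

6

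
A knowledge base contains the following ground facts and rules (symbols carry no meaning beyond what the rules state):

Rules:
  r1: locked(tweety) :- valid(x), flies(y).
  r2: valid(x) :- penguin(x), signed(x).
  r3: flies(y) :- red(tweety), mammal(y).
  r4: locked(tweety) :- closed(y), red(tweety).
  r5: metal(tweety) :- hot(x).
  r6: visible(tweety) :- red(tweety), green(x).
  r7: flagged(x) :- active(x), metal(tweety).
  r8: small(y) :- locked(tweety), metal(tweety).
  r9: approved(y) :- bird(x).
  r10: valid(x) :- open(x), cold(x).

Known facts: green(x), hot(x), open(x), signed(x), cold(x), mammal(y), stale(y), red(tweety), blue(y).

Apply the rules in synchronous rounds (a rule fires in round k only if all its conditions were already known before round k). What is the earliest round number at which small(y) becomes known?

Round 1 — r3, r5, r6, r10, derive flies(y), metal(tweety), visible(tweety), valid(x).
Round 2 — r1, derive locked(tweety).
Round 3 — r8, derive small(y).
small(y) first appears in round 3.

3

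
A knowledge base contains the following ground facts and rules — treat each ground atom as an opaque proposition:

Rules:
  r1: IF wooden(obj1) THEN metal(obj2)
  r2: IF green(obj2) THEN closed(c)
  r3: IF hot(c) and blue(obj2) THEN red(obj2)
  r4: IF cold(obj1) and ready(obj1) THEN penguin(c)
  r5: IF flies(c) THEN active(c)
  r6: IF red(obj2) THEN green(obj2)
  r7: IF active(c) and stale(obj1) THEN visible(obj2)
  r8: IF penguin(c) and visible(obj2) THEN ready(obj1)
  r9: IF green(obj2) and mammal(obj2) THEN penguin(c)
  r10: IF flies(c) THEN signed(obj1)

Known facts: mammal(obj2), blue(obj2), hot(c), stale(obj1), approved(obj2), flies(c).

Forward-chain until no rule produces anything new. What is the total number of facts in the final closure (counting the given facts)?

Round 1: r3 [IF hot(c) and blue(obj2) THEN red(obj2)]; r5 [IF flies(c) THEN active(c)]; r10 [IF flies(c) THEN signed(obj1)]. Adds red(obj2), active(c), signed(obj1).
Round 2: r6 [IF red(obj2) THEN green(obj2)]; r7 [IF active(c) and stale(obj1) THEN visible(obj2)]. Adds green(obj2), visible(obj2).
Round 3: r2 [IF green(obj2) THEN closed(c)]; r9 [IF green(obj2) and mammal(obj2) THEN penguin(c)]. Adds closed(c), penguin(c).
Round 4: r8 [IF penguin(c) and visible(obj2) THEN ready(obj1)]. Adds ready(obj1).
Closure: {active(c), approved(obj2), blue(obj2), closed(c), flies(c), green(obj2), hot(c), mammal(obj2), penguin(c), ready(obj1), red(obj2), signed(obj1), stale(obj1), visible(obj2)} — 14 facts.

14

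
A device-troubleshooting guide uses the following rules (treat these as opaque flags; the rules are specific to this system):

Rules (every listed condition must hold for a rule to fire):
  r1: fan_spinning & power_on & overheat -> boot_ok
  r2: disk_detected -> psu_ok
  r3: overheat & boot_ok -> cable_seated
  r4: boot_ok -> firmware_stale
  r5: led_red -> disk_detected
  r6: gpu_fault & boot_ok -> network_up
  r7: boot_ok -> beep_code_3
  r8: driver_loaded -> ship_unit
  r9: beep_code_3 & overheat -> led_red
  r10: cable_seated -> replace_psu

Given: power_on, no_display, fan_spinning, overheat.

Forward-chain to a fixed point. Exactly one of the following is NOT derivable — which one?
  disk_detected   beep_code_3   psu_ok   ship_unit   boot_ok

ship_unit

Round 1: r1 [fan_spinning & power_on & overheat -> boot_ok]. Adds boot_ok.
Round 2: r3 [overheat & boot_ok -> cable_seated]; r4 [boot_ok -> firmware_stale]; r7 [boot_ok -> beep_code_3]. Adds cable_seated, firmware_stale, beep_code_3.
Round 3: r9 [beep_code_3 & overheat -> led_red]; r10 [cable_seated -> replace_psu]. Adds led_red, replace_psu.
Round 4: r5 [led_red -> disk_detected]. Adds disk_detected.
Round 5: r2 [disk_detected -> psu_ok]. Adds psu_ok.
Derived: disk_detected (round 4), boot_ok (round 1), psu_ok (round 5), beep_code_3 (round 2). ship_unit never appears in any round.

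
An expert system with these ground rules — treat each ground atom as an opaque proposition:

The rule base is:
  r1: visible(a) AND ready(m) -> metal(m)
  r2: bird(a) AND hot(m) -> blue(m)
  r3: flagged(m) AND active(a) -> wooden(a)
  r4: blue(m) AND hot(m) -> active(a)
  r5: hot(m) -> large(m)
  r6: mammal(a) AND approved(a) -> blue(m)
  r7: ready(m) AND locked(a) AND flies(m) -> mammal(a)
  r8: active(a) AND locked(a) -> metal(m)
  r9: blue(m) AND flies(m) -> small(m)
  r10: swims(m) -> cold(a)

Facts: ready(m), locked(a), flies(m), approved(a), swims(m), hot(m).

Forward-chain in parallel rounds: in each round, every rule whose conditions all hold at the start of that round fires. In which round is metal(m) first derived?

4

Round 1: r5 [hot(m) -> large(m)]; r7 [ready(m) AND locked(a) AND flies(m) -> mammal(a)]; r10 [swims(m) -> cold(a)]. New: large(m), mammal(a), cold(a).
Round 2: r6 [mammal(a) AND approved(a) -> blue(m)]. New: blue(m).
Round 3: r4 [blue(m) AND hot(m) -> active(a)]; r9 [blue(m) AND flies(m) -> small(m)]. New: active(a), small(m).
Round 4: r8 [active(a) AND locked(a) -> metal(m)]. New: metal(m).
metal(m) first appears in round 4.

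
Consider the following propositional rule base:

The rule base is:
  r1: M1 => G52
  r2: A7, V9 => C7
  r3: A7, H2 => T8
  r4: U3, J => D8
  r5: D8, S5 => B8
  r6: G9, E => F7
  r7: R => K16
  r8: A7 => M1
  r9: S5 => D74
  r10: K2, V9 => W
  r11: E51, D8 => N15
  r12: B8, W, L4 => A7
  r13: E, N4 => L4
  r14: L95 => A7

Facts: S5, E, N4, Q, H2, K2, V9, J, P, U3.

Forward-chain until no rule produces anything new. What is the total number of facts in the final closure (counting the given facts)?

Round 1: r4 [U3, J => D8]; r9 [S5 => D74]; r10 [K2, V9 => W]; r13 [E, N4 => L4]. New: D8, D74, W, L4.
Round 2: r5 [D8, S5 => B8]. New: B8.
Round 3: r12 [B8, W, L4 => A7]. New: A7.
Round 4: r2 [A7, V9 => C7]; r3 [A7, H2 => T8]; r8 [A7 => M1]. New: C7, T8, M1.
Round 5: r1 [M1 => G52]. New: G52.
Closure: {A7, B8, C7, D74, D8, E, G52, H2, J, K2, L4, M1, N4, P, Q, S5, T8, U3, V9, W} — 20 facts.

20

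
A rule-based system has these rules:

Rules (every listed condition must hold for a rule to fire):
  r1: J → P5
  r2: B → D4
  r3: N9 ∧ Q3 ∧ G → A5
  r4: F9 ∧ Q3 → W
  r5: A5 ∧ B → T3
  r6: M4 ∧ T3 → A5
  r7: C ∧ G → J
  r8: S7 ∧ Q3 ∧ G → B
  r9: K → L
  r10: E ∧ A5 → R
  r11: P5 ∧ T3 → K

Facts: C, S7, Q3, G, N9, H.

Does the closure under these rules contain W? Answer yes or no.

Round 1 — r3, r7, r8, derive A5, J, B.
Round 2 — r1, r2, r5, derive P5, D4, T3.
Round 3 — r11, derive K.
Round 4 — r9, derive L.
Fixed point reached. W is concluded only by r4; r4 needs F9 (never derived).

no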